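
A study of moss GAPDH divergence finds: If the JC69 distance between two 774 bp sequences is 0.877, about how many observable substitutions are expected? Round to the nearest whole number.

Invert JC69: p = (3/4)(1 − e^(−4d/3)) = 0.75 × (1 − e^(-1.169333)) = 0.75 × (1 − 0.310574) = 0.517070.
Expected differing sites = pL ≈ 0.517070 × 774 = 400.21218 ≈ 400.

400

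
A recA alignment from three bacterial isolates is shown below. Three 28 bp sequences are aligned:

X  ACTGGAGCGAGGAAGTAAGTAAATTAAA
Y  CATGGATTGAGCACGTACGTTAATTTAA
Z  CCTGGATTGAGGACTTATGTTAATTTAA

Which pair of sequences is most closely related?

Y and Z

X–Y: 9/28 differ, p = 0.321, d = 0.420.
X–Z: 8/28 differ, p = 0.286, d = 0.360.
Y–Z: 4/28 differ, p = 0.143, d = 0.158.
The smallest distance is between Y and Z.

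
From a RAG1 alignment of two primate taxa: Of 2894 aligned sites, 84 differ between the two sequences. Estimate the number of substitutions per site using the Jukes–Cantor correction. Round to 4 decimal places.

0.0296

p = 84/2894 ≈ 0.029026.
d = −(3/4) ln(1 − 4p/3) = −0.75 ln(1 − 0.038701) = −0.75 ln(0.961299)
  = −0.75 × (-0.039470) = 0.029603 substitutions/site.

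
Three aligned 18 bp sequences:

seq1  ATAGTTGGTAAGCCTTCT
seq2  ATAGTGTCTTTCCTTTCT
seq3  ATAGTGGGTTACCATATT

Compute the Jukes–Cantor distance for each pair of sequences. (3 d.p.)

d(seq1,seq2) = 0.548, d(seq1,seq3) = 0.441, d(seq2,seq3) = 0.441

seq1–seq2: 7/18 sites differ → p ≈ 0.388889, d = −0.75 ln(1 − 0.518519) = 0.548166 ≈ 0.548.
seq1–seq3: 6/18 sites differ → p ≈ 0.333333, d = −0.75 ln(1 − 0.444444) = 0.440839 ≈ 0.441.
seq2–seq3: 6/18 sites differ → p ≈ 0.333333, d = −0.75 ln(1 − 0.444444) = 0.440839 ≈ 0.441.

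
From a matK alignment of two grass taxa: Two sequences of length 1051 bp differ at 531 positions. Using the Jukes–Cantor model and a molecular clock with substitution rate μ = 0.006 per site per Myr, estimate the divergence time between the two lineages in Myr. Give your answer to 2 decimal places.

69.99

p = 531/1051 ≈ 0.505233.
d = −(3/4) ln(1 − 4p/3) = −0.75 ln(1 − 0.673644) = −0.75 ln(0.326356)
  = −0.75 × (-1.119766) = 0.839825 substitutions/site.
Under a molecular clock d = 2μt, so t = d/(2μ) = 0.839825 / (2 × 0.006) = 69.99 Myr.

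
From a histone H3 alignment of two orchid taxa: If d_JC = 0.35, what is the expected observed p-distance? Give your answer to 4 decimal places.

0.2797

p = (3/4)(1 − e^(−4d/3)) = 0.75 × (1 − e^(-0.466667)) = 0.75 × (1 − 0.627089) = 0.279683.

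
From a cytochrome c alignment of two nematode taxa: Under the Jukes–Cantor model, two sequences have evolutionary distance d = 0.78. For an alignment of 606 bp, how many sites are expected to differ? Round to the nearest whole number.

294

Invert JC69: p = (3/4)(1 − e^(−4d/3)) = 0.75 × (1 − e^(-1.04)) = 0.75 × (1 − 0.353455) = 0.484909.
Expected differing sites = pL ≈ 0.484909 × 606 = 293.854854 ≈ 294.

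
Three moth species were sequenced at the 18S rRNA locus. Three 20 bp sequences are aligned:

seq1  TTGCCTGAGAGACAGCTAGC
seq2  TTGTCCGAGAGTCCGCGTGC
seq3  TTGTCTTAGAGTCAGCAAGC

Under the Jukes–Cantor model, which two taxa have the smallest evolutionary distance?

seq1–seq2: 6/20 differ, p = 0.300, d = 0.383.
seq1–seq3: 4/20 differ, p = 0.200, d = 0.233.
seq2–seq3: 5/20 differ, p = 0.250, d = 0.304.
The smallest distance is between seq1 and seq3.

seq1 and seq3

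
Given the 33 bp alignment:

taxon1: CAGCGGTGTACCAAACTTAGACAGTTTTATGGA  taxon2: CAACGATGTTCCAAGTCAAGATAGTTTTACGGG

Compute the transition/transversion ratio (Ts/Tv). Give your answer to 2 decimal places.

4.00

Transitions are A↔G and C↔T; transversions are all other mismatches.
Transitions: 8. Transversions: 2.
R = 8/2 = 4.00.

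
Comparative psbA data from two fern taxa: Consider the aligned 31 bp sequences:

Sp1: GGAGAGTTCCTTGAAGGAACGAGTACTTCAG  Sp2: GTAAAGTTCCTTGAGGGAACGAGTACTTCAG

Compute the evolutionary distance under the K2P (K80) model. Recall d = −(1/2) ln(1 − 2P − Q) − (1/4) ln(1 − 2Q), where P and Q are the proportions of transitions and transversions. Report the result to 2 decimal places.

Of 31 sites, 2 differences are transitions and 1 are transversions, so P = 2/31 ≈ 0.064516 and Q = 1/31 ≈ 0.032258.
Under the Kimura two-parameter model, d = −½ ln(1 − 2P − Q) − ¼ ln(1 − 2Q).
1 − 2P − Q = 0.83871, giving −½ ln(0.83871) = 0.087945.
1 − 2Q = 0.935484, giving −¼ ln(0.935484) = 0.016673.
d = 0.087945 + 0.016673 = 0.104618.

0.10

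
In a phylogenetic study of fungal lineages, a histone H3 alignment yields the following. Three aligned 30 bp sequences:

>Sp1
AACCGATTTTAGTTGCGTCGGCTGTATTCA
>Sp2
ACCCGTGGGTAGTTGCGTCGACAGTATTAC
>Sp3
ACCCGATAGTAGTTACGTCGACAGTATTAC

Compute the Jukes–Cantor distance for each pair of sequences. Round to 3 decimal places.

d(Sp1,Sp2) = 0.383, d(Sp1,Sp3) = 0.330, d(Sp2,Sp3) = 0.147

Sp1–Sp2: 9/30 sites differ → p = 0.3, d = −0.75 ln(1 − 0.4) = 0.383119 ≈ 0.383.
Sp1–Sp3: 8/30 sites differ → p ≈ 0.266667, d = −0.75 ln(1 − 0.355556) = 0.329526 ≈ 0.330.
Sp2–Sp3: 4/30 sites differ → p ≈ 0.133333, d = −0.75 ln(1 − 0.177777) = 0.146808 ≈ 0.147.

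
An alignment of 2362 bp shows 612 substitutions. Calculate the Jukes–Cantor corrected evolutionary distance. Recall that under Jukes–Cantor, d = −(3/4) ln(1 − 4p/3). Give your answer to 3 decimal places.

p = 612/2362 ≈ 0.259102.
d = −(3/4) ln(1 − 4p/3) = −0.75 ln(1 − 0.345469) = −0.75 ln(0.654531)
  = −0.75 × (-0.423836) = 0.317877 substitutions/site.

0.318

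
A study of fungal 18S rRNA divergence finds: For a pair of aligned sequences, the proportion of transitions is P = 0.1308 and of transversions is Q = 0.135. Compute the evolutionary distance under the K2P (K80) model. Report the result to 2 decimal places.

0.33

Under the Kimura two-parameter model, d = −½ ln(1 − 2P − Q) − ¼ ln(1 − 2Q).
1 − 2P − Q = 0.6034, giving −½ ln(0.6034) = 0.252587.
1 − 2Q = 0.73, giving −¼ ln(0.73) = 0.078678.
d = 0.252587 + 0.078678 = 0.331265.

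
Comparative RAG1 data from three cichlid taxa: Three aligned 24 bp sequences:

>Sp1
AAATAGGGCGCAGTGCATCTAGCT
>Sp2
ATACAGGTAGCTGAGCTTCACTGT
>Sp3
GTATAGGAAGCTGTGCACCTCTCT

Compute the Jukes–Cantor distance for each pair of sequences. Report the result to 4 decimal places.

d(Sp1,Sp2) = 0.7083, d(Sp1,Sp3) = 0.4408, d(Sp2,Sp3) = 0.4408

Sp1–Sp2: 11/24 sites differ → p ≈ 0.458333, d = −0.75 ln(1 − 0.611111) = 0.708346 ≈ 0.7083.
Sp1–Sp3: 8/24 sites differ → p ≈ 0.333333, d = −0.75 ln(1 − 0.444444) = 0.440839 ≈ 0.4408.
Sp2–Sp3: 8/24 sites differ → p ≈ 0.333333, d = −0.75 ln(1 − 0.444444) = 0.440839 ≈ 0.4408.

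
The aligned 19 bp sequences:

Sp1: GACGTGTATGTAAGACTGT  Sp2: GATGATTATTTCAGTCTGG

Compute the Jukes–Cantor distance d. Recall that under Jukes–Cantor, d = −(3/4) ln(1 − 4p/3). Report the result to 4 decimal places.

0.5068

The sequences differ at 7 of 19 sites (3, 5, 6, 10, 12, 15, 19), so p = 7/19 ≈ 0.368421.
d = −(3/4) ln(1 − 4p/3) = −0.75 ln(1 − 0.491228) = −0.75 ln(0.508772)
  = −0.75 × (-0.675755) = 0.506816 substitutions/site.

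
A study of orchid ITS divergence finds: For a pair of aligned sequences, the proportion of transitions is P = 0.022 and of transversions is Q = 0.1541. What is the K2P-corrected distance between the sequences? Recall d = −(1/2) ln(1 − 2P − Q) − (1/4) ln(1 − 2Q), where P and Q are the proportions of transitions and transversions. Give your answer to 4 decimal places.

0.2025

Under the Kimura two-parameter model, d = −½ ln(1 − 2P − Q) − ¼ ln(1 − 2Q).
1 − 2P − Q = 0.8019, giving −½ ln(0.8019) = 0.110386.
1 − 2Q = 0.6918, giving −¼ ln(0.6918) = 0.092115.
d = 0.110386 + 0.092115 = 0.202501.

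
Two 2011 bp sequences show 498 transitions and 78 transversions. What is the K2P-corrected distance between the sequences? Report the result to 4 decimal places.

P = 498/2011 ≈ 0.247638 and Q = 78/2011 ≈ 0.038787.
Under the Kimura two-parameter model, d = −½ ln(1 − 2P − Q) − ¼ ln(1 − 2Q).
1 − 2P − Q = 0.465937, giving −½ ln(0.465937) = 0.381852.
1 − 2Q = 0.922426, giving −¼ ln(0.922426) = 0.020187.
d = 0.381852 + 0.020187 = 0.402039.

0.4020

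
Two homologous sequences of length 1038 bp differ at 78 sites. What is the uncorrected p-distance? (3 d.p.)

0.075

p = 78/1038 = 0.075144… ≈ 0.075 (to 3 d.p.).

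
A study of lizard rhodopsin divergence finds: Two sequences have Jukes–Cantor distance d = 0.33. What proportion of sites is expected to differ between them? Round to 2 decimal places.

p = (3/4)(1 − e^(−4d/3)) = 0.75 × (1 − e^(-0.44)) = 0.75 × (1 − 0.644036) = 0.266973.

0.27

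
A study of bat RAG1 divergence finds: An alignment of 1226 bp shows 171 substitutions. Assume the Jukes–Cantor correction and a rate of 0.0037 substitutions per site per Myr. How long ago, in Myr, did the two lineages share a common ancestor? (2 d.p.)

20.85

p = 171/1226 ≈ 0.139478.
d = −(3/4) ln(1 − 4p/3) = −0.75 ln(1 − 0.185971) = −0.75 ln(0.814029)
  = −0.75 × (-0.205759) = 0.154319 substitutions/site.
Under a molecular clock d = 2μt, so t = d/(2μ) = 0.154319 / (2 × 0.0037) = 20.85 Myr.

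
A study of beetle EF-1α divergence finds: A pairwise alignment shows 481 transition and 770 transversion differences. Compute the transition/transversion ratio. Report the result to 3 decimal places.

0.625

R = 481/770 = 0.624675… ≈ 0.625 (to 3 d.p.).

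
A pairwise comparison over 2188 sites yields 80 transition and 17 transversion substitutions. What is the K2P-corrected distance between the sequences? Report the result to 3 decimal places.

P = 80/2188 ≈ 0.036563 and Q = 17/2188 ≈ 0.00777.
Under the Kimura two-parameter model, d = −½ ln(1 − 2P − Q) − ¼ ln(1 − 2Q).
1 − 2P − Q = 0.919104, giving −½ ln(0.919104) = 0.042178.
1 − 2Q = 0.98446, giving −¼ ln(0.98446) = 0.003916.
d = 0.042178 + 0.003916 = 0.046094.

0.046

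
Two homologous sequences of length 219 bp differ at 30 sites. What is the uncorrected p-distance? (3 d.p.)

p = 30/219 = 0.136986… ≈ 0.137 (to 3 d.p.).

0.137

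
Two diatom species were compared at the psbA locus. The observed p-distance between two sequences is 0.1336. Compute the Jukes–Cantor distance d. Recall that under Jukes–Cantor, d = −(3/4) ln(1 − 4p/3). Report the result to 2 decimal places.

0.15

d = −(3/4) ln(1 − 4p/3) = −0.75 ln(1 − 0.178133) = −0.75 ln(0.821867)
  = −0.75 × (-0.196177) = 0.147133 substitutions/site.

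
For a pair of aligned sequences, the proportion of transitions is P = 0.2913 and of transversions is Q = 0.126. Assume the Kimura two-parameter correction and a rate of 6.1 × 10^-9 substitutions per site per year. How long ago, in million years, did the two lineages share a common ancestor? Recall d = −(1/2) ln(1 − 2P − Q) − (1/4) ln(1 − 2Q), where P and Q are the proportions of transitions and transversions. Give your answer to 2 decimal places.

Under the Kimura two-parameter model, d = −½ ln(1 − 2P − Q) − ¼ ln(1 − 2Q).
1 − 2P − Q = 0.2914, giving −½ ln(0.2914) = 0.616529.
1 − 2Q = 0.748, giving −¼ ln(0.748) = 0.072588.
d = 0.616529 + 0.072588 = 0.689117.
Under a molecular clock d = 2μt, so t = d/(2μ) = 0.689117 / (2 × 6.1 × 10^-9) = 56.49 million years.

56.49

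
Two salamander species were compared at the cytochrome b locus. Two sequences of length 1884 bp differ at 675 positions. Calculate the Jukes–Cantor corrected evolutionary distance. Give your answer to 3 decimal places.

0.487

p = 675/1884 ≈ 0.35828.
d = −(3/4) ln(1 − 4p/3) = −0.75 ln(1 − 0.477707) = −0.75 ln(0.522293)
  = −0.75 × (-0.649527) = 0.487145 substitutions/site.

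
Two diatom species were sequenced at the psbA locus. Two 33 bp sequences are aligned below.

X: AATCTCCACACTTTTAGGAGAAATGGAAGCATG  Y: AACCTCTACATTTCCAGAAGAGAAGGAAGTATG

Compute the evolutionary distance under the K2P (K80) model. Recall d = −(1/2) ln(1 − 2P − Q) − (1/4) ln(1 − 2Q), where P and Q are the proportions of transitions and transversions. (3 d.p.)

Of 33 sites, 8 differences are transitions and 1 are transversions, so P = 8/33 ≈ 0.242424 and Q = 1/33 ≈ 0.030303.
Under the Kimura two-parameter model, d = −½ ln(1 − 2P − Q) − ¼ ln(1 − 2Q).
1 − 2P − Q = 0.484849, giving −½ ln(0.484849) = 0.361959.
1 − 2Q = 0.939394, giving −¼ ln(0.939394) = 0.015630.
d = 0.361959 + 0.015630 = 0.377589.

0.378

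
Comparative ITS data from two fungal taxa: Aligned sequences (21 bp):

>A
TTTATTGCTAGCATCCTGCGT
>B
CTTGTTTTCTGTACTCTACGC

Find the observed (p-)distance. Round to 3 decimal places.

The sequences differ at 11 of 21 positions.
p = 11/21 = 0.523809… ≈ 0.524 (to 3 d.p.).

0.524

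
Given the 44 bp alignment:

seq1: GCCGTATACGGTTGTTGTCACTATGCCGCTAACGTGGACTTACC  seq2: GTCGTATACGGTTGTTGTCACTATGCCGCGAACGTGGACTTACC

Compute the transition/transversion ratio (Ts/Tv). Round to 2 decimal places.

Transitions are A↔G and C↔T; transversions are all other mismatches.
Transitions: 1. Transversions: 1.
R = 1/1 = 1.00.

1.00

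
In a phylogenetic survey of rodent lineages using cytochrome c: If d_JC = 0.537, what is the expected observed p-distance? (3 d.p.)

p = (3/4)(1 − e^(−4d/3)) = 0.75 × (1 − e^(-0.716)) = 0.75 × (1 − 0.488703) = 0.383473.

0.383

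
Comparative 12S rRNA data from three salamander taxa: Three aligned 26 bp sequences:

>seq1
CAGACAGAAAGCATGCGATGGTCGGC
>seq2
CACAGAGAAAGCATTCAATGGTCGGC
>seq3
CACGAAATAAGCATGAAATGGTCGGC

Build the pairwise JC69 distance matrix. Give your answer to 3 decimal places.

d(seq1,seq2) = 0.172, d(seq1,seq3) = 0.334, d(seq2,seq3) = 0.276

seq1–seq2: 4/26 sites differ → p ≈ 0.153846, d = −0.75 ln(1 − 0.205128) = 0.172181 ≈ 0.172.
seq1–seq3: 7/26 sites differ → p ≈ 0.269231, d = −0.75 ln(1 − 0.358975) = 0.333515 ≈ 0.334.
seq2–seq3: 6/26 sites differ → p ≈ 0.230769, d = −0.75 ln(1 − 0.307692) = 0.275793 ≈ 0.276.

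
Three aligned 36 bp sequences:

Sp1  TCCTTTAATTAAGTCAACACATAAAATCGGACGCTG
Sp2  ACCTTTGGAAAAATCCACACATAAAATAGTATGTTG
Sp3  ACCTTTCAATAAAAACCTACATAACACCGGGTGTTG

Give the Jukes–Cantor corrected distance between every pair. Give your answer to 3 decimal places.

d(Sp1,Sp2) = 0.392, d(Sp1,Sp3) = 0.548, d(Sp2,Sp3) = 0.441

Sp1–Sp2: 11/36 sites differ → p ≈ 0.305556, d = −0.75 ln(1 − 0.407408) = 0.392437 ≈ 0.392.
Sp1–Sp3: 14/36 sites differ → p ≈ 0.388889, d = −0.75 ln(1 − 0.518519) = 0.548166 ≈ 0.548.
Sp2–Sp3: 12/36 sites differ → p ≈ 0.333333, d = −0.75 ln(1 − 0.444444) = 0.440839 ≈ 0.441.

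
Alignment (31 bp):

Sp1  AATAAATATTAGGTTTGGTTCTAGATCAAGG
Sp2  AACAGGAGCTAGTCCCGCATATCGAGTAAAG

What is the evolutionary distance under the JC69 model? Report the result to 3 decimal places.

0.985

The sequences differ at 17 of 31 sites, so p = 17/31 ≈ 0.548387.
d = −(3/4) ln(1 − 4p/3) = −0.75 ln(1 − 0.731183) = −0.75 ln(0.268817)
  = −0.75 × (-1.313724) = 0.985293 substitutions/site.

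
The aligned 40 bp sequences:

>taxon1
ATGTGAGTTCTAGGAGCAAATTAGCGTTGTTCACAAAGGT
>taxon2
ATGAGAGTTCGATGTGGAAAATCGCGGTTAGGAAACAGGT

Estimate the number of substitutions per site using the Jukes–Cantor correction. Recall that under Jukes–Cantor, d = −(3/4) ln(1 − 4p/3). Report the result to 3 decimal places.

0.471

The sequences differ at 14 of 40 sites, so p = 14/40 = 0.35.
d = −(3/4) ln(1 − 4p/3) = −0.75 ln(1 − 0.466667) = −0.75 ln(0.533333)
  = −0.75 × (-0.628609) = 0.471457 substitutions/site.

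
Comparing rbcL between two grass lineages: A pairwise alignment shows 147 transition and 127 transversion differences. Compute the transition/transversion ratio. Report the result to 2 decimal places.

R = 147/127 = 1.157480… ≈ 1.16 (to 2 d.p.).

1.16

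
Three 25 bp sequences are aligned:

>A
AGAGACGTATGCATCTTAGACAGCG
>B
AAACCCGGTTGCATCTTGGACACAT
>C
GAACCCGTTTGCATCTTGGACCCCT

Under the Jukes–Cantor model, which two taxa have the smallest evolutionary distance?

A–B: 9/25 differ, p = 0.360, d = 0.490.
A–C: 9/25 differ, p = 0.360, d = 0.490.
B–C: 4/25 differ, p = 0.160, d = 0.180.
The smallest distance is between B and C.

B and C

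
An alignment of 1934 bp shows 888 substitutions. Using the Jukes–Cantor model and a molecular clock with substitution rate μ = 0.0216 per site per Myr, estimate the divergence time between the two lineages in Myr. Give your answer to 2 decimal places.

16.45

p = 888/1934 ≈ 0.459152.
d = −(3/4) ln(1 − 4p/3) = −0.75 ln(1 − 0.612203) = −0.75 ln(0.387797)
  = −0.75 × (-0.947273) = 0.710455 substitutions/site.
Under a molecular clock d = 2μt, so t = d/(2μ) = 0.710455 / (2 × 0.0216) = 16.45 Myr.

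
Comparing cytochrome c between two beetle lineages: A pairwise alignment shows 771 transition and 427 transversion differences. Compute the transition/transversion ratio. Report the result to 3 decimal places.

R = 771/427 = 1.805620… ≈ 1.806 (to 3 d.p.).

1.806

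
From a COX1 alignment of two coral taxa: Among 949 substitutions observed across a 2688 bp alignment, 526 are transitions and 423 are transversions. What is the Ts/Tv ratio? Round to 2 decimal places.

1.24

R = 526/423 = 1.243498… ≈ 1.24 (to 2 d.p.).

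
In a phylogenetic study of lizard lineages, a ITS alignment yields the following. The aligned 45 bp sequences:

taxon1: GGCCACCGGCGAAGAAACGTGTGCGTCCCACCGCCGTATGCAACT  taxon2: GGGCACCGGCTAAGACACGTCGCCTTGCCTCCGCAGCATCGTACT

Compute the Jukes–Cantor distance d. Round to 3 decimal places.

The sequences differ at 14 of 45 sites, so p = 14/45 ≈ 0.311111.
d = −(3/4) ln(1 − 4p/3) = −0.75 ln(1 − 0.414815) = −0.75 ln(0.585185)
  = −0.75 × (-0.535827) = 0.401870 substitutions/site.

0.402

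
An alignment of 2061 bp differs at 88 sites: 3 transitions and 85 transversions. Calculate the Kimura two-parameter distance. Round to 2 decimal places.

P = 3/2061 ≈ 0.001456 and Q = 85/2061 ≈ 0.041242.
Under the Kimura two-parameter model, d = −½ ln(1 − 2P − Q) − ¼ ln(1 − 2Q).
1 − 2P − Q = 0.955846, giving −½ ln(0.955846) = 0.022579.
1 − 2Q = 0.917516, giving −¼ ln(0.917516) = 0.021521.
d = 0.022579 + 0.021521 = 0.044100.

0.04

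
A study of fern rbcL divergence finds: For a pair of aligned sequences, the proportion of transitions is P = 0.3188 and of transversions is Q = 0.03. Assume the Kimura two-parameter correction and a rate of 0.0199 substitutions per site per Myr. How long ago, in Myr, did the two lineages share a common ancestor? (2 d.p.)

Under the Kimura two-parameter model, d = −½ ln(1 − 2P − Q) − ¼ ln(1 − 2Q).
1 − 2P − Q = 0.3324, giving −½ ln(0.3324) = 0.550708.
1 − 2Q = 0.94, giving −¼ ln(0.94) = 0.015469.
d = 0.550708 + 0.015469 = 0.566177.
Under a molecular clock d = 2μt, so t = d/(2μ) = 0.566177 / (2 × 0.0199) = 14.23 Myr.

14.23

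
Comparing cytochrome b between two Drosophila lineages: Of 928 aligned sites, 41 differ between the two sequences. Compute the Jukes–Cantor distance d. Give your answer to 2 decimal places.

0.05

p = 41/928 ≈ 0.044181.
d = −(3/4) ln(1 − 4p/3) = −0.75 ln(1 − 0.058908) = −0.75 ln(0.941092)
  = −0.75 × (-0.060714) = 0.045536 substitutions/site.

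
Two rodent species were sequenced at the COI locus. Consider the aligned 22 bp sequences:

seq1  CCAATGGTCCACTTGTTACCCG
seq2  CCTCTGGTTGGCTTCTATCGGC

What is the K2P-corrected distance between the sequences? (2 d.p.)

0.87

Of 22 sites, 2 differences are transitions and 9 are transversions, so P = 2/22 ≈ 0.090909 and Q = 9/22 ≈ 0.409091.
Under the Kimura two-parameter model, d = −½ ln(1 − 2P − Q) − ¼ ln(1 − 2Q).
1 − 2P − Q = 0.409091, giving −½ ln(0.409091) = 0.446909.
1 − 2Q = 0.181818, giving −¼ ln(0.181818) = 0.426187.
d = 0.446909 + 0.426187 = 0.873096.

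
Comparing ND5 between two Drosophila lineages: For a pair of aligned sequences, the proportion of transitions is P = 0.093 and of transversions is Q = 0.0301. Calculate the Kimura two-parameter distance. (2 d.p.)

Under the Kimura two-parameter model, d = −½ ln(1 − 2P − Q) − ¼ ln(1 − 2Q).
1 − 2P − Q = 0.7839, giving −½ ln(0.7839) = 0.121737.
1 − 2Q = 0.9398, giving −¼ ln(0.9398) = 0.015522.
d = 0.121737 + 0.015522 = 0.137259.

0.14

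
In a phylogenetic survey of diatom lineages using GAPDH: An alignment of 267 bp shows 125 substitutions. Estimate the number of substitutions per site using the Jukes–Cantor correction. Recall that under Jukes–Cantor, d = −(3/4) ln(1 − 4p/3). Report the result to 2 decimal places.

p = 125/267 ≈ 0.468165.
d = −(3/4) ln(1 − 4p/3) = −0.75 ln(1 − 0.62422) = −0.75 ln(0.37578)
  = −0.75 × (-0.978751) = 0.734063 substitutions/site.

0.73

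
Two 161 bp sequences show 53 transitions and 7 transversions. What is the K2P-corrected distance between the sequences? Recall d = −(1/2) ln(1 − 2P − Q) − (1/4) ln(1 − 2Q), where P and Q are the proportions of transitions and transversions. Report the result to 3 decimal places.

P = 53/161 ≈ 0.329193 and Q = 7/161 ≈ 0.043478.
Under the Kimura two-parameter model, d = −½ ln(1 − 2P − Q) − ¼ ln(1 − 2Q).
1 − 2P − Q = 0.298136, giving −½ ln(0.298136) = 0.605103.
1 − 2Q = 0.913044, giving −¼ ln(0.913044) = 0.022743.
d = 0.605103 + 0.022743 = 0.627846.

0.628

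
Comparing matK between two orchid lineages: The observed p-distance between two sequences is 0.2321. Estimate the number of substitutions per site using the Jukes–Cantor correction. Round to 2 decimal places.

d = −(3/4) ln(1 − 4p/3) = −0.75 ln(1 − 0.309467) = −0.75 ln(0.690533)
  = −0.75 × (-0.370292) = 0.277719 substitutions/site.

0.28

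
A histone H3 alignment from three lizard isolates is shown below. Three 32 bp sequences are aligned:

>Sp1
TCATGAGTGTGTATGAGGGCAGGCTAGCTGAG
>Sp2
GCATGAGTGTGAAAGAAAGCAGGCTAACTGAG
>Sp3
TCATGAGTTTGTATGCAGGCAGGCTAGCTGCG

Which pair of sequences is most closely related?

Sp1 and Sp3

Sp1–Sp2: 6/32 differ, p = 0.188, d = 0.216.
Sp1–Sp3: 4/32 differ, p = 0.125, d = 0.137.
Sp2–Sp3: 8/32 differ, p = 0.250, d = 0.304.
The smallest distance is between Sp1 and Sp3.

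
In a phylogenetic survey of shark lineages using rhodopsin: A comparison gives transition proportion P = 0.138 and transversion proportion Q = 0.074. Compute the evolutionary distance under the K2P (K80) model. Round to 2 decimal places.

0.26

Under the Kimura two-parameter model, d = −½ ln(1 − 2P − Q) − ¼ ln(1 − 2Q).
1 − 2P − Q = 0.65, giving −½ ln(0.65) = 0.215391.
1 − 2Q = 0.852, giving −¼ ln(0.852) = 0.040042.
d = 0.215391 + 0.040042 = 0.255433.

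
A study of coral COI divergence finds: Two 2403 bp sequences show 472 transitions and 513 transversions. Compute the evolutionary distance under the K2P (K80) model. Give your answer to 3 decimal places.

0.605

P = 472/2403 ≈ 0.196421 and Q = 513/2403 ≈ 0.213483.
Under the Kimura two-parameter model, d = −½ ln(1 − 2P − Q) − ¼ ln(1 − 2Q).
1 − 2P − Q = 0.393675, giving −½ ln(0.393675) = 0.466115.
1 − 2Q = 0.573034, giving −¼ ln(0.573034) = 0.139203.
d = 0.466115 + 0.139203 = 0.605318.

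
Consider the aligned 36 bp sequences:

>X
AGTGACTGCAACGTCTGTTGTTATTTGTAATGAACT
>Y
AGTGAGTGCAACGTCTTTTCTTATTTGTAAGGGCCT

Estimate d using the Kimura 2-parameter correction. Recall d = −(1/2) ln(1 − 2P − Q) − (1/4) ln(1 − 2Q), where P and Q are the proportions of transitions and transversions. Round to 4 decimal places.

0.1895

Of 36 sites, 1 differences are transitions and 5 are transversions, so P = 1/36 ≈ 0.027778 and Q = 5/36 ≈ 0.138889.
Under the Kimura two-parameter model, d = −½ ln(1 − 2P − Q) − ¼ ln(1 − 2Q).
1 − 2P − Q = 0.805555, giving −½ ln(0.805555) = 0.108112.
1 − 2Q = 0.722222, giving −¼ ln(0.722222) = 0.081356.
d = 0.108112 + 0.081356 = 0.189468.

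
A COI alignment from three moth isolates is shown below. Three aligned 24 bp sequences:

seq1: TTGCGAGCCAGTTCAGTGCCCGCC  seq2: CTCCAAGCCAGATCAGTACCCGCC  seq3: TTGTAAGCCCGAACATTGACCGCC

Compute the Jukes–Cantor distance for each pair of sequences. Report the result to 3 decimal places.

seq1–seq2: 5/24 sites differ → p ≈ 0.208333, d = −0.75 ln(1 − 0.277777) = 0.244066 ≈ 0.244.
seq1–seq3: 7/24 sites differ → p ≈ 0.291667, d = −0.75 ln(1 − 0.388889) = 0.369358 ≈ 0.369.
seq2–seq3: 8/24 sites differ → p ≈ 0.333333, d = −0.75 ln(1 − 0.444444) = 0.440839 ≈ 0.441.

d(seq1,seq2) = 0.244, d(seq1,seq3) = 0.369, d(seq2,seq3) = 0.441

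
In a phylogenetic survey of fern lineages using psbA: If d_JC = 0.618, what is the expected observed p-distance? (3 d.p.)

0.421

p = (3/4)(1 − e^(−4d/3)) = 0.75 × (1 − e^(-0.824)) = 0.75 × (1 − 0.438673) = 0.420995.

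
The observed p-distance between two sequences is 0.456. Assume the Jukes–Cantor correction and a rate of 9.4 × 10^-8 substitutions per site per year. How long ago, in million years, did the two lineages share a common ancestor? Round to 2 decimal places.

3.74

d = −(3/4) ln(1 − 4p/3) = −0.75 ln(1 − 0.608) = −0.75 ln(0.392)
  = −0.75 × (-0.936493) = 0.702370 substitutions/site.
Under a molecular clock d = 2μt, so t = d/(2μ) = 0.702370 / (2 × 9.4 × 10^-8) = 3.74 million years.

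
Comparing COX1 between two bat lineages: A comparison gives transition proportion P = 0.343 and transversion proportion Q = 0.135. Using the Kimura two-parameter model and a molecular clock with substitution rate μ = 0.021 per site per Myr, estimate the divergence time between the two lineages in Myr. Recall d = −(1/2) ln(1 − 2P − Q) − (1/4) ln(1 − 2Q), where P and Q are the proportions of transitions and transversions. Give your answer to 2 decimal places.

Under the Kimura two-parameter model, d = −½ ln(1 − 2P − Q) − ¼ ln(1 − 2Q).
1 − 2P − Q = 0.179, giving −½ ln(0.179) = 0.860185.
1 − 2Q = 0.73, giving −¼ ln(0.73) = 0.078678.
d = 0.860185 + 0.078678 = 0.938863.
Under a molecular clock d = 2μt, so t = d/(2μ) = 0.938863 / (2 × 0.021) = 22.35 Myr.

22.35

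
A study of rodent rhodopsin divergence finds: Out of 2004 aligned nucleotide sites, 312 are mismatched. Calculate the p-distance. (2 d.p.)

p = 312/2004 = 0.155688… ≈ 0.16 (to 2 d.p.).

0.16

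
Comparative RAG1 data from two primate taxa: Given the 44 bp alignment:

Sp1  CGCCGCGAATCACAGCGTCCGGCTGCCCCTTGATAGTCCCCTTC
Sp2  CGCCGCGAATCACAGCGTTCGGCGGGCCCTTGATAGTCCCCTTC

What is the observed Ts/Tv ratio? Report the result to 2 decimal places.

Transitions are A↔G and C↔T; transversions are all other mismatches.
Transitions: 1. Transversions: 2.
R = 1/2 = 0.50.

0.50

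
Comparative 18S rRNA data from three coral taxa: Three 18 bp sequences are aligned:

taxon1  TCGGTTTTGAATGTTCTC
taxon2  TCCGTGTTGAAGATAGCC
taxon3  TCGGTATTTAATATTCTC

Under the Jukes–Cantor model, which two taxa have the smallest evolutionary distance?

taxon1–taxon2: 7/18 differ, p = 0.389, d = 0.548.
taxon1–taxon3: 3/18 differ, p = 0.167, d = 0.188.
taxon2–taxon3: 7/18 differ, p = 0.389, d = 0.548.
The smallest distance is between taxon1 and taxon3.

taxon1 and taxon3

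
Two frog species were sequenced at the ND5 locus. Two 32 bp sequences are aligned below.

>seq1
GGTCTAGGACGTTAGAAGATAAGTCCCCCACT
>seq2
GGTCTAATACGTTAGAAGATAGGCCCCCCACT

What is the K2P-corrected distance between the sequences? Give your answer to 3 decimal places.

0.140

Of 32 sites, 3 differences are transitions and 1 are transversions, so P = 3/32 = 0.09375 and Q = 1/32 = 0.03125.
Under the Kimura two-parameter model, d = −½ ln(1 − 2P − Q) − ¼ ln(1 − 2Q).
1 − 2P − Q = 0.78125, giving −½ ln(0.78125) = 0.123430.
1 − 2Q = 0.9375, giving −¼ ln(0.9375) = 0.016135.
d = 0.123430 + 0.016135 = 0.139565.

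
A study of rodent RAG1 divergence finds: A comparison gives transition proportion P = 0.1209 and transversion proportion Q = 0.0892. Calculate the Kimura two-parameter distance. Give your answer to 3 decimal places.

0.250

Under the Kimura two-parameter model, d = −½ ln(1 − 2P − Q) − ¼ ln(1 − 2Q).
1 − 2P − Q = 0.669, giving −½ ln(0.669) = 0.200986.
1 − 2Q = 0.8216, giving −¼ ln(0.8216) = 0.049125.
d = 0.200986 + 0.049125 = 0.250111.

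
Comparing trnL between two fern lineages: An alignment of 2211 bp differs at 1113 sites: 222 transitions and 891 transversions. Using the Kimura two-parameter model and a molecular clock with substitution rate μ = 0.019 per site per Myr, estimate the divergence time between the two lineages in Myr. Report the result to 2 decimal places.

22.97

P = 222/2211 ≈ 0.100407 and Q = 891/2211 ≈ 0.402985.
Under the Kimura two-parameter model, d = −½ ln(1 − 2P − Q) − ¼ ln(1 − 2Q).
1 − 2P − Q = 0.396201, giving −½ ln(0.396201) = 0.462917.
1 − 2Q = 0.19403, giving −¼ ln(0.19403) = 0.409936.
d = 0.462917 + 0.409936 = 0.872853.
Under a molecular clock d = 2μt, so t = d/(2μ) = 0.872853 / (2 × 0.019) = 22.97 Myr.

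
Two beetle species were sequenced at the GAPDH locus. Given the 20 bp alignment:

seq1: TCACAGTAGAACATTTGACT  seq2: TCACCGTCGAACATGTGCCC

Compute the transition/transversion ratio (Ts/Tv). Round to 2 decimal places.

Transitions are A↔G and C↔T; transversions are all other mismatches.
Transitions: 1. Transversions: 4.
R = 1/4 = 0.25.

0.25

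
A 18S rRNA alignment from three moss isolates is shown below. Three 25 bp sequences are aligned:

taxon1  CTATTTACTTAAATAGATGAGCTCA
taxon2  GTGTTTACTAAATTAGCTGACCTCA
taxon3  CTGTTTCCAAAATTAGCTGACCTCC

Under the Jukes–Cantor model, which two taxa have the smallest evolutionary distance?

taxon1–taxon2: 6/25 differ, p = 0.240, d = 0.289.
taxon1–taxon3: 8/25 differ, p = 0.320, d = 0.417.
taxon2–taxon3: 4/25 differ, p = 0.160, d = 0.180.
The smallest distance is between taxon2 and taxon3.

taxon2 and taxon3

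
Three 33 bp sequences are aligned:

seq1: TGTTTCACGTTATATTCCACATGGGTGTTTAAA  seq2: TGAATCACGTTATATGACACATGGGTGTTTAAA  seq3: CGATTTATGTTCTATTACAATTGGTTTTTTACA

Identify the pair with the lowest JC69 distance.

seq1 and seq2

seq1–seq2: 4/33 differ, p = 0.121, d = 0.132.
seq1–seq3: 11/33 differ, p = 0.333, d = 0.441.
seq2–seq3: 11/33 differ, p = 0.333, d = 0.441.
The smallest distance is between seq1 and seq2.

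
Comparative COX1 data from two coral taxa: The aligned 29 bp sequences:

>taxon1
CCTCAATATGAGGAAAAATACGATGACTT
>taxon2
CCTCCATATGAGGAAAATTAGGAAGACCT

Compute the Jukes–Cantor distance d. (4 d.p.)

0.1959

The sequences differ at 5 of 29 sites (5, 18, 21, 24, 28), so p = 5/29 ≈ 0.172414.
d = −(3/4) ln(1 − 4p/3) = −0.75 ln(1 − 0.229885) = −0.75 ln(0.770115)
  = −0.75 × (-0.261215) = 0.195911 substitutions/site.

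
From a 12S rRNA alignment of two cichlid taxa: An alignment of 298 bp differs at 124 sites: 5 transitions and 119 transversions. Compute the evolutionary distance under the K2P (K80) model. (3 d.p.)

P = 5/298 ≈ 0.016779 and Q = 119/298 ≈ 0.399329.
Under the Kimura two-parameter model, d = −½ ln(1 − 2P − Q) − ¼ ln(1 − 2Q).
1 − 2P − Q = 0.567113, giving −½ ln(0.567113) = 0.283598.
1 − 2Q = 0.201342, giving −¼ ln(0.201342) = 0.400688.
d = 0.283598 + 0.400688 = 0.684286.

0.684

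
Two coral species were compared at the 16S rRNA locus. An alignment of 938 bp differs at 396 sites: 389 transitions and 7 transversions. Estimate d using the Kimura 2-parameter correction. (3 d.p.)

0.910

P = 389/938 ≈ 0.414712 and Q = 7/938 ≈ 0.007463.
Under the Kimura two-parameter model, d = −½ ln(1 − 2P − Q) − ¼ ln(1 − 2Q).
1 − 2P − Q = 0.163113, giving −½ ln(0.163113) = 0.906656.
1 − 2Q = 0.985074, giving −¼ ln(0.985074) = 0.003760.
d = 0.906656 + 0.003760 = 0.910416.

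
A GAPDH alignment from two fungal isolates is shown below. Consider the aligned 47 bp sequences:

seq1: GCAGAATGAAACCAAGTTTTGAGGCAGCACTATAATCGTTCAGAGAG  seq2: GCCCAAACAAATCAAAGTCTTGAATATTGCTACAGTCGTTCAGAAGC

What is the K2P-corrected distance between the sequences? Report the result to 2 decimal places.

0.75

Of 47 sites, 13 differences are transitions and 8 are transversions, so P = 13/47 ≈ 0.276596 and Q = 8/47 ≈ 0.170213.
Under the Kimura two-parameter model, d = −½ ln(1 − 2P − Q) − ¼ ln(1 − 2Q).
1 − 2P − Q = 0.276595, giving −½ ln(0.276595) = 0.642600.
1 − 2Q = 0.659574, giving −¼ ln(0.659574) = 0.104040.
d = 0.642600 + 0.104040 = 0.746640.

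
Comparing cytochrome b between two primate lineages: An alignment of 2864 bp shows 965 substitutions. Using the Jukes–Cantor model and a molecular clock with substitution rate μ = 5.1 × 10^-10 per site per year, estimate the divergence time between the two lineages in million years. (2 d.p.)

438.59

p = 965/2864 ≈ 0.336941.
d = −(3/4) ln(1 − 4p/3) = −0.75 ln(1 − 0.449255) = −0.75 ln(0.550745)
  = −0.75 × (-0.596483) = 0.447362 substitutions/site.
Under a molecular clock d = 2μt, so t = d/(2μ) = 0.447362 / (2 × 5.1 × 10^-10) = 438.59 million years.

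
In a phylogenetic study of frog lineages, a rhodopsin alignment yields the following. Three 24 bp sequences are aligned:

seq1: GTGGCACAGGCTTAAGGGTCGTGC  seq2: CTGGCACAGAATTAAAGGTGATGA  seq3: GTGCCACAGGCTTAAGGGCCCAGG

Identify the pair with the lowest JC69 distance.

seq1–seq2: 7/24 differ, p = 0.292, d = 0.369.
seq1–seq3: 5/24 differ, p = 0.208, d = 0.244.
seq2–seq3: 10/24 differ, p = 0.417, d = 0.608.
The smallest distance is between seq1 and seq3.

seq1 and seq3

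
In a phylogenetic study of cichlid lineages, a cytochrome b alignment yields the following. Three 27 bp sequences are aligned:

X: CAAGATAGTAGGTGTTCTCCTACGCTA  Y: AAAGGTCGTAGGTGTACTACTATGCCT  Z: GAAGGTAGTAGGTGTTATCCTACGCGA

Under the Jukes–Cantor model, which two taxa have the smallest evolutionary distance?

X and Z

X–Y: 8/27 differ, p = 0.296, d = 0.377.
X–Z: 4/27 differ, p = 0.148, d = 0.165.
Y–Z: 8/27 differ, p = 0.296, d = 0.377.
The smallest distance is between X and Z.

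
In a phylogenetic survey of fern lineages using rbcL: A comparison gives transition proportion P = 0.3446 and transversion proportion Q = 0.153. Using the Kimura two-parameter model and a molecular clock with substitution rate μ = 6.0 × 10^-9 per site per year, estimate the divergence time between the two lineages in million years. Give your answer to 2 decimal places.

84.54

Under the Kimura two-parameter model, d = −½ ln(1 − 2P − Q) − ¼ ln(1 − 2Q).
1 − 2P − Q = 0.1578, giving −½ ln(0.1578) = 0.923213.
1 − 2Q = 0.694, giving −¼ ln(0.694) = 0.091321.
d = 0.923213 + 0.091321 = 1.014534.
Under a molecular clock d = 2μt, so t = d/(2μ) = 1.014534 / (2 × 6.0 × 10^-9) = 84.54 million years.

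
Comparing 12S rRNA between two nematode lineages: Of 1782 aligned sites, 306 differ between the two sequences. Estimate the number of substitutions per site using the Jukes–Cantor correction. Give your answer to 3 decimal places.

0.195

p = 306/1782 ≈ 0.171717.
d = −(3/4) ln(1 − 4p/3) = −0.75 ln(1 − 0.228956) = −0.75 ln(0.771044)
  = −0.75 × (-0.260010) = 0.195008 substitutions/site.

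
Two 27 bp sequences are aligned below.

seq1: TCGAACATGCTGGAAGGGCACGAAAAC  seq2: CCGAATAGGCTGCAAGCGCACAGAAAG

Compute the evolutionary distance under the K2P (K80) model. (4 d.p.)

0.3817

Of 27 sites, 4 differences are transitions and 4 are transversions, so P = 4/27 ≈ 0.148148 and Q = 4/27 ≈ 0.148148.
Under the Kimura two-parameter model, d = −½ ln(1 − 2P − Q) − ¼ ln(1 − 2Q).
1 − 2P − Q = 0.555556, giving −½ ln(0.555556) = 0.293893.
1 − 2Q = 0.703704, giving −¼ ln(0.703704) = 0.087849.
d = 0.293893 + 0.087849 = 0.381742.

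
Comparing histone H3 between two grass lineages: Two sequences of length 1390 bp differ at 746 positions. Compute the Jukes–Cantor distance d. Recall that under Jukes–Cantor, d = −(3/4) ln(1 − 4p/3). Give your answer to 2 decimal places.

p = 746/1390 ≈ 0.536691.
d = −(3/4) ln(1 − 4p/3) = −0.75 ln(1 − 0.715588) = −0.75 ln(0.284412)
  = −0.75 × (-1.257331) = 0.942998 substitutions/site.

0.94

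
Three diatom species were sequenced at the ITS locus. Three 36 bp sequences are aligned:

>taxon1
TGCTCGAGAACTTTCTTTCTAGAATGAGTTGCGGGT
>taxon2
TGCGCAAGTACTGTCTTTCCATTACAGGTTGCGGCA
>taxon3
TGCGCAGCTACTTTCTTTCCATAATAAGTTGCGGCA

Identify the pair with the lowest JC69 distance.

taxon1–taxon2: 12/36 differ, p = 0.333, d = 0.441.
taxon1–taxon3: 10/36 differ, p = 0.278, d = 0.347.
taxon2–taxon3: 6/36 differ, p = 0.167, d = 0.188.
The smallest distance is between taxon2 and taxon3.

taxon2 and taxon3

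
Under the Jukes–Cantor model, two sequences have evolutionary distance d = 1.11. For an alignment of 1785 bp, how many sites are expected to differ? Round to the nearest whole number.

Invert JC69: p = (3/4)(1 − e^(−4d/3)) = 0.75 × (1 − e^(-1.48)) = 0.75 × (1 − 0.227638) = 0.579272.
Expected differing sites = pL ≈ 0.579272 × 1785 = 1034.00052 ≈ 1034.

1034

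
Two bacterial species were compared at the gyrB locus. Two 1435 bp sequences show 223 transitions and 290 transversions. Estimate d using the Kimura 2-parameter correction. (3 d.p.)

P = 223/1435 ≈ 0.155401 and Q = 290/1435 ≈ 0.202091.
Under the Kimura two-parameter model, d = −½ ln(1 − 2P − Q) − ¼ ln(1 − 2Q).
1 − 2P − Q = 0.487107, giving −½ ln(0.487107) = 0.359636.
1 − 2Q = 0.595818, giving −¼ ln(0.595818) = 0.129455.
d = 0.359636 + 0.129455 = 0.489091.

0.489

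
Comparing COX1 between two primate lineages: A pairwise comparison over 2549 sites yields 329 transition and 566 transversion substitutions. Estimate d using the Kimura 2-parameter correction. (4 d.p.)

P = 329/2549 ≈ 0.12907 and Q = 566/2549 ≈ 0.222048.
Under the Kimura two-parameter model, d = −½ ln(1 − 2P − Q) − ¼ ln(1 − 2Q).
1 − 2P − Q = 0.519812, giving −½ ln(0.519812) = 0.327144.
1 − 2Q = 0.555904, giving −¼ ln(0.555904) = 0.146790.
d = 0.327144 + 0.146790 = 0.473934.

0.4739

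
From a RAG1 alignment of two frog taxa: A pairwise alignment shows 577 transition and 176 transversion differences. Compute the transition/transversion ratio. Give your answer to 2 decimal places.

R = 577/176 = 3.278409… ≈ 3.28 (to 2 d.p.).

3.28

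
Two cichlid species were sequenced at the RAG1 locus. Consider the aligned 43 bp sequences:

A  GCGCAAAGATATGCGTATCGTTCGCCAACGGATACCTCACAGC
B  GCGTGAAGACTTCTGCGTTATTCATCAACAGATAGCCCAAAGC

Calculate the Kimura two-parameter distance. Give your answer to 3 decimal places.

Of 43 sites, 12 differences are transitions and 4 are transversions, so P = 12/43 ≈ 0.27907 and Q = 4/43 ≈ 0.093023.
Under the Kimura two-parameter model, d = −½ ln(1 − 2P − Q) − ¼ ln(1 − 2Q).
1 − 2P − Q = 0.348837, giving −½ ln(0.348837) = 0.526575.
1 − 2Q = 0.813954, giving −¼ ln(0.813954) = 0.051463.
d = 0.526575 + 0.051463 = 0.578038.

0.578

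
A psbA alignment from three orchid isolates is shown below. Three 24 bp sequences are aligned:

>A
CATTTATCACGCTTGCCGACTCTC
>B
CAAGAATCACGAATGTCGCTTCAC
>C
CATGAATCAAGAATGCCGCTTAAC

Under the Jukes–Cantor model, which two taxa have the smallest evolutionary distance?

A–B: 9/24 differ, p = 0.375, d = 0.520.
A–C: 9/24 differ, p = 0.375, d = 0.520.
B–C: 4/24 differ, p = 0.167, d = 0.188.
The smallest distance is between B and C.

B and C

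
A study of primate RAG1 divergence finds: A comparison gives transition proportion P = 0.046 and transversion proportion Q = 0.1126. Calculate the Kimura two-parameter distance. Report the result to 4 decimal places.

0.1782

Under the Kimura two-parameter model, d = −½ ln(1 − 2P − Q) − ¼ ln(1 − 2Q).
1 − 2P − Q = 0.7954, giving −½ ln(0.7954) = 0.114455.
1 − 2Q = 0.7748, giving −¼ ln(0.7748) = 0.063788.
d = 0.114455 + 0.063788 = 0.178243.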